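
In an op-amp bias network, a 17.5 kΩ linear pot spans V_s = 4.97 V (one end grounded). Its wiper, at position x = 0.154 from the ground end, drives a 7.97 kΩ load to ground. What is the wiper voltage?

V_out ≈ 0.595 V

The pot divides into 14.80 kΩ above the wiper and 2.695 kΩ below.
R_L loads the lower segment: effective lower R = 2.014 kΩ.
Then V_out = V_s · 2.014/(14.80 + 2.014) = 0.5951 V.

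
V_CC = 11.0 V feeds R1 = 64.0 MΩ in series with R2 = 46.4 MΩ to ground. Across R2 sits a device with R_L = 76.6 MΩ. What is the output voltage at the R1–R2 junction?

V_out ≈ 3.42 V

R2 ‖ R_L = (46.4 × 76.6)/(46.4 + 76.6) = 28.90 MΩ.
Now apply the divider: V_out = 11.0 × 0.3111 = 3.422 V.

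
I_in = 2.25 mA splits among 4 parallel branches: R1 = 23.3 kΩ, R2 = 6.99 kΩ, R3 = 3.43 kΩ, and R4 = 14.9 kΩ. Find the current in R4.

Conductances: ΣG = 1/23.3 + 1/6.99 + 1/3.43 + 1/14.9 = 0.5446 (1/kΩ).
R4 takes the fraction G_k/ΣG = 0.06711/0.5446 = 0.1232, so I = 2.25 × 0.1232 = 0.2773 mA.

I ≈ 0.277 mA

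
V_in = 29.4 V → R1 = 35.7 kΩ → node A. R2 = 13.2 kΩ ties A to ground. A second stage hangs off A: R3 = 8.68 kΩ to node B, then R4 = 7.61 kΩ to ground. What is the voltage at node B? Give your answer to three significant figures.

V_B ≈ 2.33 V

Node A sees R2 in parallel with the series input of stage 2, R3 + R4 = 16.29 kΩ.
Effective lower resistance at A: R2 ‖ 16.29 = 7.292 kΩ.
First divider: V_A = V_in · 7.292/(35.7 + 7.292) = 4.986 V.
Stage 2 is unloaded, so V_B = V_A · R4/(R3+R4) = 4.986 × 7.61/16.29 = 2.329 V.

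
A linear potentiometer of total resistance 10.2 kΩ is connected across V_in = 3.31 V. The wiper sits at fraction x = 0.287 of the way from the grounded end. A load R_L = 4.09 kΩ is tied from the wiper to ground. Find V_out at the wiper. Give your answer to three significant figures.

V_out ≈ 0.629 V

Split the track: R_lower = x·R_p = 2.927 kΩ, R_upper = (1−x)·R_p = 7.273 kΩ.
(x·R_p) ‖ R_L = 1.706 kΩ.
V_out = 3.31 × 1.706/(7.273 + 1.706) = 0.6290 V.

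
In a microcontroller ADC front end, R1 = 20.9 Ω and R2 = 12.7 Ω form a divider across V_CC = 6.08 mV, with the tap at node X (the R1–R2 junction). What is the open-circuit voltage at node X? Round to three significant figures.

V_th ≈ 2.30 mV

With X open, the divider is unloaded: V_th = 6.08 × 12.7/33.60 = 2.298 mV.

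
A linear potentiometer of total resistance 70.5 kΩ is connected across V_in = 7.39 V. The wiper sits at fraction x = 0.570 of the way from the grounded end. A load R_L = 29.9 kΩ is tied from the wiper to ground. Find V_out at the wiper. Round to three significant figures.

V_out ≈ 2.67 V

Lower segment x·R_p = 40.18 kΩ; upper segment (1−x)·R_p = 30.32 kΩ.
(x·R_p) ‖ R_L = 17.14 kΩ.
Then V_out = V_in · 17.14/(30.32 + 17.14) = 2.670 V.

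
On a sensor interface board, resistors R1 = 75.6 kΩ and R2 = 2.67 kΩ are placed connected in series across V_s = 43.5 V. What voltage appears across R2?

ΣR = 75.6 + 2.67 = 78.27 kΩ.
V = V_s · R/ΣR = 43.5 × 0.03411 = 1.484 V.

V ≈ 1.48 V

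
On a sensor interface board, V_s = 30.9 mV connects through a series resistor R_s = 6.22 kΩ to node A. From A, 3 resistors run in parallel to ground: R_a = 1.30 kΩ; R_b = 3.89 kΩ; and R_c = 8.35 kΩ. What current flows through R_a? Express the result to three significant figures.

Combine the parallel branches: R_p = (1/1.30 + 1/3.89 + 1/8.35)⁻¹ = 0.8726 kΩ.
Node voltage V_A = V_s · R_p/(R_s + R_p) = 30.9 × 0.1230 = 3.801 mV.
I(R_a) = V_A / R_a = 3.801/1.30 = 2.924 µA.
(Check via current divider: I_total = 4.357 µA; share G_k/ΣG = 0.6712 → same result.)

I ≈ 2.92 µA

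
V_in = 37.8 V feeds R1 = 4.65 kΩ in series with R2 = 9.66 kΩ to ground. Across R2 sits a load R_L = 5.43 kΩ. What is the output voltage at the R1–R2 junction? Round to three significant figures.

V_out ≈ 16.2 V

The load sits in parallel with R2, giving an effective lower resistance R2' = R2·R_L/(R2+R_L) = 3.476 kΩ.
Then V_out = V_in · R2'/(R1 + R2') = 37.8 × 3.476/8.126 = 16.17 V.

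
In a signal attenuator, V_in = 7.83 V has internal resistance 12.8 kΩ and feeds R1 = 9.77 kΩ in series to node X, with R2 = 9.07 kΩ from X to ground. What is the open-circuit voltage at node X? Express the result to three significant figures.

R1' = 12.8 + 9.77 = 22.57 kΩ (source resistance + R1).
Open-circuit (no load on X): V_th = V_in · R2/(R1' + R2) = 7.83 × 9.07/(22.57 + 9.07) = 2.245 V.

V_th ≈ 2.24 V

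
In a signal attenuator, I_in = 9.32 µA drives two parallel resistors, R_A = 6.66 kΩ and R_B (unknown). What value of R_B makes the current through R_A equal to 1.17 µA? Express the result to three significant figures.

Two-branch current divider: I_A = I_in · R_B/(R_A + R_B).
1.17/9.32 = R_B/(R_A + R_B) → R_B = R_A · (0.1255)/(1 − 0.1255) = 6.66 × 0.1436 = 0.9561 kΩ.

R_B ≈ 0.956 kΩ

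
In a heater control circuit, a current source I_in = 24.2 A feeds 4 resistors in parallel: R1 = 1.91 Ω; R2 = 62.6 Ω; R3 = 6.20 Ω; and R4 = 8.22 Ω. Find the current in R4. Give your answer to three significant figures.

Conductances: ΣG = 1/1.91 + 1/62.6 + 1/6.20 + 1/8.22 = 0.8225 (1/Ω).
By the current-divider rule, I = I_in · G_k/ΣG = 24.2 × 0.1479 = 3.579 A.

I ≈ 3.58 A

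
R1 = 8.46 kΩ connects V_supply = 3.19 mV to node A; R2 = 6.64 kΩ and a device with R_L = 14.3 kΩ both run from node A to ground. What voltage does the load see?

V_out ≈ 1.11 mV

The load sits in parallel with R2, giving an effective lower resistance R2' = R2·R_L/(R2+R_L) = 4.534 kΩ.
Now apply the divider: V_out = 3.19 × 0.3490 = 1.113 mV.
(Unloaded it would be 1.40 mV; the load pulls it down.)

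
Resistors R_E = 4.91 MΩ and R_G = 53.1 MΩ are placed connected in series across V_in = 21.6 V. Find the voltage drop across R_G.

V ≈ 19.8 V

Series total: ΣR = 4.91 + 53.1 = 58.01 MΩ.
V = V_in · R/ΣR = 21.6 × 0.9154 = 19.77 V.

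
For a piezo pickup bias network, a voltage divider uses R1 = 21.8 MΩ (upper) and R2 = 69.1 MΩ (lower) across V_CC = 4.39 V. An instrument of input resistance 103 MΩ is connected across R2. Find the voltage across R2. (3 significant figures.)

V_out ≈ 2.87 V

The load sits in parallel with R2, giving an effective lower resistance R2' = R2·R_L/(R2+R_L) = 41.36 MΩ.
Now apply the divider: V_out = 4.39 × 0.6548 = 2.875 V.
(Unloaded it would be 3.34 V; the load pulls it down.)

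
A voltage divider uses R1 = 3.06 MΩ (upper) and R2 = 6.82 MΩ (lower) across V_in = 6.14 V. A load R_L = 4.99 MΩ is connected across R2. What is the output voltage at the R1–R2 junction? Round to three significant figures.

V_out ≈ 2.98 V

The load sits in parallel with R2, giving an effective lower resistance R2' = R2·R_L/(R2+R_L) = 2.882 MΩ.
Voltage divider with the loaded lower leg: V_out = 6.14 × 2.882/(3.06 + 2.882) = 6.14 × 0.4850 = 2.978 V.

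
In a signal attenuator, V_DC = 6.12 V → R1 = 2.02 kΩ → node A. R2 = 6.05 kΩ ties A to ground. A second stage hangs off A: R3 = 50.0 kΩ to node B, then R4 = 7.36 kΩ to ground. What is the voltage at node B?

Node A sees R2 in parallel with the series input of stage 2, R3 + R4 = 57.36 kΩ.
R2 ‖ (R3+R4) = 5.473 kΩ.
So V_A = 6.12 × 0.7304 = 4.470 V.
V_B = V_A × 0.1283 = 0.5736 V.

V_B ≈ 0.574 V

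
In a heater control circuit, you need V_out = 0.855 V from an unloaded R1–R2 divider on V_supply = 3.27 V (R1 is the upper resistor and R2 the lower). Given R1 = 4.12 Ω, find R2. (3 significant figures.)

The divider ratio is R2/(R1+R2) = 0.855/3.27 = 0.2615.
Rearranging, R2 = R1·k/(1−k) = 4.12 × 0.3540 = 1.459 Ω.

R2 ≈ 1.46 Ω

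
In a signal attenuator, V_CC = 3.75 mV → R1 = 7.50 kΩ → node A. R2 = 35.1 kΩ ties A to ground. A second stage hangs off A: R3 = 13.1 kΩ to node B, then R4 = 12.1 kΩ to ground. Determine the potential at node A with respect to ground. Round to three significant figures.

The second stage (R3 + R4 = 25.20 kΩ) loads node A in parallel with R2.
Effective lower resistance at A: R2 ‖ 25.20 = 14.67 kΩ.
So V_A = 3.75 × 0.6617 = 2.481 mV.

V_A ≈ 2.48 mV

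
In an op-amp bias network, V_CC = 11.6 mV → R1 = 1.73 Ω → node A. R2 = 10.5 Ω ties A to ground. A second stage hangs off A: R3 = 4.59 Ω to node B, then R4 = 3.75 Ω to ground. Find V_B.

V_B ≈ 3.80 mV

Looking into the second stage from A: R3 + R4 = 8.340 Ω appears in parallel with R2.
Effective lower resistance at A: R2 ‖ 8.340 = 4.648 Ω.
V_A = 11.6 × 4.648/(1.73 + 4.648) = 8.454 mV.
V_B = V_A × 0.4496 = 3.801 mV.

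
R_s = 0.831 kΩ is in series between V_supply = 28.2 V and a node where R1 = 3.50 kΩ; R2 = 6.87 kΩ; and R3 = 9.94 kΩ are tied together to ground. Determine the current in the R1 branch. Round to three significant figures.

Equivalent of the parallel group: R_p = 1.880 kΩ.
V_A by voltage divider: V_A = 28.2 × 1.880/(0.831 + 1.880) = 19.56 V.
Branch current I = V_A/R1 = 19.56/3.50 = 5.588 mA.

I ≈ 5.59 mA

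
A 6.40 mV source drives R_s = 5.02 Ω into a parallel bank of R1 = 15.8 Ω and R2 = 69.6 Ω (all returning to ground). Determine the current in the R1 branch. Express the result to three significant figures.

Equivalent of the parallel group: R_p = 12.88 Ω.
Node voltage V_A = V_DC · R_p/(R_s + R_p) = 6.40 × 0.7195 = 4.605 mV.
Branch current I = V_A/R1 = 4.605/15.8 = 0.2914 mA.
(Check via current divider: I_total = 0.3576 mA; share G_k/ΣG = 0.8150 → same result.)

I ≈ 0.291 mA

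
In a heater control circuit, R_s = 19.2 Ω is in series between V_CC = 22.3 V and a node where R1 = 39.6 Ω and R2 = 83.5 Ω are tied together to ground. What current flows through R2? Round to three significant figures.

Equivalent of the parallel group: R_p = 26.86 Ω.
V_A by voltage divider: V_A = 22.3 × 26.86/(19.2 + 26.86) = 13.00 V.
Branch current I = V_A/R2 = 13.00/83.5 = 0.1557 A.
(Check via current divider: I_total = 0.4841 A; share G_k/ΣG = 0.3217 → same result.)

I ≈ 0.156 A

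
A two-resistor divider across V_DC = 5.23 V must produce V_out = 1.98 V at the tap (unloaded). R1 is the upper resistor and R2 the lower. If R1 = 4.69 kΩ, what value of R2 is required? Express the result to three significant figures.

Required fraction k = V_out/V_DC = 0.3786.
So R2 = R1 · V_out/(V_DC − V_out) = 4.69 × 1.98/(5.23 − 1.98) = 4.69 × 0.6092 = 2.857 kΩ.

R2 ≈ 2.86 kΩ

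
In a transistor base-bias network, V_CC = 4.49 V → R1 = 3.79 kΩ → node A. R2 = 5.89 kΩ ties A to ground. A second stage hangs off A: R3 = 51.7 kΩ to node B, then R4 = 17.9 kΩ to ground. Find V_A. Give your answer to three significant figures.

Node A sees R2 in parallel with the series input of stage 2, R3 + R4 = 69.60 kΩ.
Effective lower resistance at A: R2 ‖ 69.60 = 5.430 kΩ.
V_A = 4.49 × 5.430/(3.79 + 5.430) = 2.644 V.

V_A ≈ 2.64 V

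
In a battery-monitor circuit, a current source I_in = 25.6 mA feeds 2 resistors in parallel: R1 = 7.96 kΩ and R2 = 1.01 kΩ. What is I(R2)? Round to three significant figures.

I ≈ 22.7 mA

For two parallel branches, I_k = I_in · (other R)/(sum of R).
I(R2) = 25.6 × 7.96/(7.96 + 1.01) = 25.6 × 0.8874 = 22.72 mA.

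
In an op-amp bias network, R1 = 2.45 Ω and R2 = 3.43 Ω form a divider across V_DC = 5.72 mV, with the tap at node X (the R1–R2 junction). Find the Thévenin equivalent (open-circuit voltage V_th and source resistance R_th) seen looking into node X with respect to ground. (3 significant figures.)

V_th ≈ 3.34 mV, R_th ≈ 1.43 Ω

V_th is the unloaded tap voltage: V_DC · R2/(R1+R2) = 5.72 × 0.5833 = 3.337 mV.
Zeroing V_DC shorts the top of R1 to ground, so R_th = R1 ‖ R2 = 1.429 Ω.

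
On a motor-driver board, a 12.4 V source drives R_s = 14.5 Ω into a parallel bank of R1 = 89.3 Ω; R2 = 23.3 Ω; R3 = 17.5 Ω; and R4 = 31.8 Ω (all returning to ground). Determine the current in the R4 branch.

I ≈ 0.127 A

Equivalent of the parallel group: R_p = 7.007 Ω.
V_A = 12.4 × 7.007/21.51 = 4.040 V.
I(R4) = V_A / R4 = 4.040/31.8 = 0.1270 A.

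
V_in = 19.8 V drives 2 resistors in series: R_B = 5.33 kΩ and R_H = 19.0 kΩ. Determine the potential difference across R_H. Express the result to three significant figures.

V ≈ 15.5 V

Total series resistance ΣR = 5.33 + 19.0 = 24.33 kΩ.
Voltage divider: V = V_in · (19.00 / 24.33) = 19.8 × 0.7809 = 15.46 V.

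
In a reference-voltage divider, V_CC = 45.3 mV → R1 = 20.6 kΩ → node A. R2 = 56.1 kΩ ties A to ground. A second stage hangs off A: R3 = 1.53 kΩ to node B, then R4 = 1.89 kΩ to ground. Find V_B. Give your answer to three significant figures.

V_B ≈ 3.39 mV

Looking into the second stage from A: R3 + R4 = 3.420 kΩ appears in parallel with R2.
Effective lower resistance at A: R2 ‖ 3.420 = 3.223 kΩ.
First divider: V_A = V_CC · 3.223/(20.6 + 3.223) = 6.129 mV.
Stage 2 is unloaded, so V_B = V_A · R4/(R3+R4) = 6.129 × 1.89/3.420 = 3.387 mV.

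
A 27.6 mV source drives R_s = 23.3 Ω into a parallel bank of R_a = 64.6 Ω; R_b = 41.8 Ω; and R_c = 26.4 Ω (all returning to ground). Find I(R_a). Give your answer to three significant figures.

I ≈ 0.153 mA

Parallel bank: R_p = 1/(1/64.6 + 1/41.8 + 1/26.4) = 12.94 Ω.
V_A = 27.6 × 12.94/36.24 = 9.855 mV.
Branch current I = V_A/R_a = 9.855/64.6 = 0.1526 mA.
(Check via current divider: I_total = 0.7616 mA; share G_k/ΣG = 0.2003 → same result.)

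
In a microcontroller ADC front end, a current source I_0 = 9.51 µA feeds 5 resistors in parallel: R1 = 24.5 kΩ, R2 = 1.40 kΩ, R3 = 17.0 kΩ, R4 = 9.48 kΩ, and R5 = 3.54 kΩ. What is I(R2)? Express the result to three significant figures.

Conductances: ΣG = 1/24.5 + 1/1.40 + 1/17.0 + 1/9.48 + 1/3.54 = 1.202 (1/kΩ).
By the current-divider rule, I = I_0 · G_k/ΣG = 9.51 × 0.5943 = 5.652 µA.

I ≈ 5.65 µA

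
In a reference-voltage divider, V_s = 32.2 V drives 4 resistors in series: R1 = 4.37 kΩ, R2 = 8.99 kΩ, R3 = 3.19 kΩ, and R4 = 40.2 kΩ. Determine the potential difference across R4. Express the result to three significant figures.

V ≈ 22.8 V

ΣR = 4.37 + 8.99 + 3.19 + 40.2 = 56.75 kΩ.
V = V_s · R/ΣR = 32.2 × 0.7084 = 22.81 V.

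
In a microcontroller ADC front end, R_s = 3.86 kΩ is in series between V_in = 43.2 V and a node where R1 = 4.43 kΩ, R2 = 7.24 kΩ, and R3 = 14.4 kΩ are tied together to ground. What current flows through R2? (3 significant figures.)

I ≈ 2.23 mA

Equivalent of the parallel group: R_p = 2.308 kΩ.
V_A = 43.2 × 2.308/6.168 = 16.16 V.
Branch current I = V_A/R2 = 16.16/7.24 = 2.233 mA.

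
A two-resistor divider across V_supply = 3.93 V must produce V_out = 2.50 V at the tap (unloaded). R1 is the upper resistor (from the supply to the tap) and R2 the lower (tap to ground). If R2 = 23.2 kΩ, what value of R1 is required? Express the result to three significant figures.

Required fraction k = V_out/V_supply = 0.6361.
R1 = R2·(1/k − 1) = 23.2 × 0.5720 = 13.27 kΩ.

R1 ≈ 13.3 kΩ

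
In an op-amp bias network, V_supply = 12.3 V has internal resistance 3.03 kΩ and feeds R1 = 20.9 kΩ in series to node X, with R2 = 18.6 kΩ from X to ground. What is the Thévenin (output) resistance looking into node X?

R_th ≈ 10.5 kΩ

R1' = 3.03 + 20.9 = 23.93 kΩ (source resistance + R1).
Looking into X with the source shorted: R_th = R1'·R2/(R1'+R2) = 23.93 × 18.6/42.53 = 10.47 kΩ.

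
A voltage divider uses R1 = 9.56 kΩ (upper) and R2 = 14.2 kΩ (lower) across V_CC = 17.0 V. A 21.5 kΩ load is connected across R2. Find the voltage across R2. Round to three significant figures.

V_out ≈ 8.03 V

The load sits in parallel with R2, giving an effective lower resistance R2' = R2·R_L/(R2+R_L) = 8.552 kΩ.
Now apply the divider: V_out = 17.0 × 0.4722 = 8.027 V.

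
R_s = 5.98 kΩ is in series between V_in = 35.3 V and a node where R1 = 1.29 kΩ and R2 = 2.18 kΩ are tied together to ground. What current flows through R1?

I ≈ 3.27 mA

Combine the parallel branches: R_p = (1/1.29 + 1/2.18)⁻¹ = 0.8104 kΩ.
V_A by voltage divider: V_A = 35.3 × 0.8104/(5.98 + 0.8104) = 4.213 V.
I(R1) = V_A / R1 = 4.213/1.29 = 3.266 mA.
(Equivalently: I_total = 5.198 mA, then current-divider fraction G_k/ΣG = 0.6282.)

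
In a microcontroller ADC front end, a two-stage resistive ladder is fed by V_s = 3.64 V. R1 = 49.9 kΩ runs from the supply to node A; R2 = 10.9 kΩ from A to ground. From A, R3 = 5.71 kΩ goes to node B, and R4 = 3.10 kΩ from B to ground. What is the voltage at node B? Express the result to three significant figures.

V_B ≈ 0.114 V

The second stage (R3 + R4 = 8.810 kΩ) loads node A in parallel with R2.
Effective lower resistance at A: R2 ‖ 8.810 = 4.872 kΩ.
V_A = 3.64 × 4.872/(49.9 + 4.872) = 0.3238 V.
Then the unloaded second divider: V_B = V_A × R4/(R3+R4) = 0.3238 × 0.3519 = 0.1139 V.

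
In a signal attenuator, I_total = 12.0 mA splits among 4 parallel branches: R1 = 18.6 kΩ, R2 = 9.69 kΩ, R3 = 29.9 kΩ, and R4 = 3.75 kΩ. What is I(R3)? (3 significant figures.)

ΣG = 1/18.6 + 1/9.69 + 1/29.9 + 1/3.75 = 0.4571.
R3 takes the fraction G_k/ΣG = 0.03344/0.4571 = 0.07317, so I = 12.0 × 0.07317 = 0.8781 mA.

I ≈ 0.878 mA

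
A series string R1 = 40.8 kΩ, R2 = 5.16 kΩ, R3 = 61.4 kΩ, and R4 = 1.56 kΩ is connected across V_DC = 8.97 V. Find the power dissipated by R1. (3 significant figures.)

ΣR = 108.9 kΩ → I = 8.97/108.9 = 0.08235 mA.
P = I²R = 0.006782 × 40.8 = 0.2767 mW.

P ≈ 0.277 mW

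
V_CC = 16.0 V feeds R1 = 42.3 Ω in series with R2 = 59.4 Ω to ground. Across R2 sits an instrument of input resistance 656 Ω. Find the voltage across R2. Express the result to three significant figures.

V_out ≈ 9.01 V

First combine the lower leg with the load: R2 ‖ R_L = 54.47 Ω.
Then V_out = V_CC · R2'/(R1 + R2') = 16.0 × 54.47/96.77 = 9.006 V.
(Unloaded it would be 9.35 V; the load pulls it down.)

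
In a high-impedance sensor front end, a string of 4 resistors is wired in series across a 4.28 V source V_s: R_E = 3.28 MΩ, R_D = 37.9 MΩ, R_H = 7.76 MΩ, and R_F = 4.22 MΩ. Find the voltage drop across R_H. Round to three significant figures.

Total series resistance ΣR = 3.28 + 37.9 + 7.76 + 4.22 = 53.16 MΩ.
Voltage divider: V = V_s · (7.760 / 53.16) = 4.28 × 0.1460 = 0.6248 V.

V ≈ 0.625 V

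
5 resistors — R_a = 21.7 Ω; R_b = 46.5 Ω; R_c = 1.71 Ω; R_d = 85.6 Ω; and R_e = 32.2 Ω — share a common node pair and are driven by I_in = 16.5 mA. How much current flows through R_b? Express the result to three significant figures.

I ≈ 0.510 mA

ΣG = 1/21.7 + 1/46.5 + 1/1.71 + 1/85.6 + 1/32.2 = 0.6951.
By the current-divider rule, I = I_in · G_k/ΣG = 16.5 × 0.03094 = 0.5105 mA.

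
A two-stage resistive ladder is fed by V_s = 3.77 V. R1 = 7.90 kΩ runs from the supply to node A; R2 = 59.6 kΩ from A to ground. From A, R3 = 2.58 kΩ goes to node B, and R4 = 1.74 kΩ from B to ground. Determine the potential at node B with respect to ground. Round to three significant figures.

V_B ≈ 0.513 V

The second stage (R3 + R4 = 4.320 kΩ) loads node A in parallel with R2.
Effective lower resistance at A: R2 ‖ 4.320 = 4.028 kΩ.
First divider: V_A = V_s · 4.028/(7.90 + 4.028) = 1.273 V.
Then the unloaded second divider: V_B = V_A × R4/(R3+R4) = 1.273 × 0.4028 = 0.5128 V.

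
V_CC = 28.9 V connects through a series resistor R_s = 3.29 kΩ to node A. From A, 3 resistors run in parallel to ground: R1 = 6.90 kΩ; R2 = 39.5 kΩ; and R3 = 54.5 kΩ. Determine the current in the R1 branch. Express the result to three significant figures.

I ≈ 2.58 mA

Combine the parallel branches: R_p = (1/6.90 + 1/39.5 + 1/54.5)⁻¹ = 5.302 kΩ.
Node voltage V_A = V_CC · R_p/(R_s + R_p) = 28.9 × 0.6171 = 17.83 V.
Branch current I = V_A/R1 = 17.83/6.90 = 2.585 mA.
(Check via current divider: I_total = 3.363 mA; share G_k/ΣG = 0.7685 → same result.)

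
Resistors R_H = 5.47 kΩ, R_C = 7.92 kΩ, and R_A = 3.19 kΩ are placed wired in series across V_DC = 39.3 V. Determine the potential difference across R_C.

Total series resistance ΣR = 5.47 + 7.92 + 3.19 = 16.58 kΩ.
Voltage divider: V = V_DC · (7.920 / 16.58) = 39.3 × 0.4777 = 18.77 V.

V ≈ 18.8 V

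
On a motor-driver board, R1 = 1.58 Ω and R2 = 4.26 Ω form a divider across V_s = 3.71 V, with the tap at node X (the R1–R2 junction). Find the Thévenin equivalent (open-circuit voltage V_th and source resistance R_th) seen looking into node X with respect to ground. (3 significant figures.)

With X open, the divider is unloaded: V_th = 3.71 × 4.26/5.840 = 2.706 V.
Looking into X with the source shorted: R_th = R1·R2/(R1+R2) = 1.580 × 4.26/5.840 = 1.153 Ω.

V_th ≈ 2.71 V, R_th ≈ 1.15 Ω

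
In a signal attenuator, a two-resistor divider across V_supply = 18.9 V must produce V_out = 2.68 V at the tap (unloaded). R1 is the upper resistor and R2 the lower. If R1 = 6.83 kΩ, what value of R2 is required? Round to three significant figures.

R2 ≈ 1.13 kΩ

V_out/V_supply = R2/(R1+R2) = 0.1418.
So R2 = R1 · V_out/(V_supply − V_out) = 6.83 × 2.68/(18.9 − 2.68) = 6.83 × 0.1652 = 1.129 kΩ.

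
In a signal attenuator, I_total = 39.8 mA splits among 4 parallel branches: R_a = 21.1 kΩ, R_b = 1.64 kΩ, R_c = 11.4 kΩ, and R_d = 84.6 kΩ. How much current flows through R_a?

I ≈ 2.49 mA

ΣG = 1/21.1 + 1/1.64 + 1/11.4 + 1/84.6 = 0.7567.
By the current-divider rule, I = I_total · G_k/ΣG = 39.8 × 0.06263 = 2.493 mA.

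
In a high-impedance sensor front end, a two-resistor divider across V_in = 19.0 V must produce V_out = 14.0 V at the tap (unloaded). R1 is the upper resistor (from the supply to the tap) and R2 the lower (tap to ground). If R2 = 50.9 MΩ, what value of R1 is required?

Required fraction k = V_out/V_in = 0.7368.
R1 = R2·(1/k − 1) = 50.9 × 0.3571 = 18.18 MΩ.

R1 ≈ 18.2 MΩ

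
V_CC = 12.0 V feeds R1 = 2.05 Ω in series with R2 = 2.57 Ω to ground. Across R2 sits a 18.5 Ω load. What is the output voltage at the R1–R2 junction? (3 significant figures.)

V_out ≈ 6.29 V

R2 ‖ R_L = (2.57 × 18.5)/(2.57 + 18.5) = 2.257 Ω.
Voltage divider with the loaded lower leg: V_out = 12.0 × 2.257/(2.05 + 2.257) = 12.0 × 0.5240 = 6.288 V.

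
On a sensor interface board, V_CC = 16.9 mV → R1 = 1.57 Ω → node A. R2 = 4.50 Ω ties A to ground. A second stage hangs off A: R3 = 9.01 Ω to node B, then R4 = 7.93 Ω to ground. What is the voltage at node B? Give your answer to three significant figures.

Looking into the second stage from A: R3 + R4 = 16.94 Ω appears in parallel with R2.
R2 ‖ (R3+R4) = 3.556 Ω.
V_A = 16.9 × 3.556/(1.57 + 3.556) = 11.72 mV.
Then the unloaded second divider: V_B = V_A × R4/(R3+R4) = 11.72 × 0.4681 = 5.488 mV.

V_B ≈ 5.49 mV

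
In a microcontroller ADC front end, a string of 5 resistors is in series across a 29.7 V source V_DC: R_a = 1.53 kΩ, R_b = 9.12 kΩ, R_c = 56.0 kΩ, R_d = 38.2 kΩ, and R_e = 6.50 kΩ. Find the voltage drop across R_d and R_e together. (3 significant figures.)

Total series resistance ΣR = 1.53 + 9.12 + 56.0 + 38.2 + 6.50 = 111.4 kΩ.
R_{R_d..R_e} = 38.2 + 6.50 = 44.70 kΩ.
By the voltage-divider rule, V = 29.7 × 44.70/111.4 = 11.92 V.

V ≈ 11.9 V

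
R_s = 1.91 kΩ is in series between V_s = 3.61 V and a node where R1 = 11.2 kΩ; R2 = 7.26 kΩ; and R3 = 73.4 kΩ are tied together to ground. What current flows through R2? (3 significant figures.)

I ≈ 0.341 mA

Equivalent of the parallel group: R_p = 4.155 kΩ.
V_A = 3.61 × 4.155/6.065 = 2.473 V.
Branch current I = V_A/R2 = 2.473/7.26 = 0.3407 mA.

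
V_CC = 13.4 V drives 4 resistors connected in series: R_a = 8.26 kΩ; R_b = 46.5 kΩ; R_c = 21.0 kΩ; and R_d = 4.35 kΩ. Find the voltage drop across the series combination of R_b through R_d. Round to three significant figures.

Total series resistance ΣR = 8.26 + 46.5 + 21.0 + 4.35 = 80.11 kΩ.
R_{R_b..R_d} = 46.5 + 21.0 + 4.35 = 71.85 kΩ.
Voltage divider: V = V_CC · (71.85 / 80.11) = 13.4 × 0.8969 = 12.02 V.

V ≈ 12.0 V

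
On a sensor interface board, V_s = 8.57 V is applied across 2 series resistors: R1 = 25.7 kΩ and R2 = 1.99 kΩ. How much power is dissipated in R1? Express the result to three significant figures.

Series current I = V_s/ΣR = 8.57/27.69 = 0.3095 mA.
V(R1) = I·R = 7.954 V; P = V·I = 7.954 × 0.3095 = 2.462 mW.

P ≈ 2.46 mW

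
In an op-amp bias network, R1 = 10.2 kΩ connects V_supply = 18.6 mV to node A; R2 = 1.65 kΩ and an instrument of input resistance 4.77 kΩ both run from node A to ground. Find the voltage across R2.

R2 ‖ R_L = (1.65 × 4.77)/(1.65 + 4.77) = 1.226 kΩ.
Now apply the divider: V_out = 18.6 × 0.1073 = 1.996 mV.
(Unloaded it would be 2.59 mV; the load pulls it down.)

V_out ≈ 2.00 mV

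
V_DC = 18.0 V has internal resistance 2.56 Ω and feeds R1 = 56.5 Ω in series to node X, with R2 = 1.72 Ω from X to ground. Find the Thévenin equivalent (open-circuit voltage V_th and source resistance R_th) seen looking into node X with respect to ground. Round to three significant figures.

R1' = 2.56 + 56.5 = 59.06 Ω (source resistance + R1).
V_th is the unloaded tap voltage: V_DC · R2/(R1'+R2) = 18.0 × 0.02830 = 0.5094 V.
With V_DC suppressed (replaced by a short), R_th = R1' ‖ R2 = (59.06 × 1.72)/(59.06 + 1.72) = 1.671 Ω.

V_th ≈ 0.509 V, R_th ≈ 1.67 Ω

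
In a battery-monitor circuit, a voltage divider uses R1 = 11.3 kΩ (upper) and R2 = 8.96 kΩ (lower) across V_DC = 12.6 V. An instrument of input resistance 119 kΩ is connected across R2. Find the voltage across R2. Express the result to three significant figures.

R2 ‖ R_L = (8.96 × 119)/(8.96 + 119) = 8.333 kΩ.
Then V_out = V_DC · R2'/(R1 + R2') = 12.6 × 8.333/19.63 = 5.348 V.
(Unloaded it would be 5.57 V; the load pulls it down.)

V_out ≈ 5.35 V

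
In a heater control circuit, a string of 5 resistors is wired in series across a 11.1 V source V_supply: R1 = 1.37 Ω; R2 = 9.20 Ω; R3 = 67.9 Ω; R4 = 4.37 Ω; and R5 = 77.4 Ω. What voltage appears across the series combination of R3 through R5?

ΣR = 1.37 + 9.20 + 67.9 + 4.37 + 77.4 = 160.2 Ω.
R_{R3..R5} = 67.9 + 4.37 + 77.4 = 149.7 Ω.
By the voltage-divider rule, V = 11.1 × 149.7/160.2 = 10.37 V.

V ≈ 10.4 V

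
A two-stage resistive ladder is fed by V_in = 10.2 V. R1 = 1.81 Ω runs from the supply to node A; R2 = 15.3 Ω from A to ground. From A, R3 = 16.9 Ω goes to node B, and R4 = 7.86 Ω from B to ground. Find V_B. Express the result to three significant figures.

V_B ≈ 2.72 V

Node A sees R2 in parallel with the series input of stage 2, R3 + R4 = 24.76 Ω.
Effective lower resistance at A: R2 ‖ 24.76 = 9.457 Ω.
V_A = 10.2 × 9.457/(1.81 + 9.457) = 8.561 V.
Stage 2 is unloaded, so V_B = V_A · R4/(R3+R4) = 8.561 × 7.86/24.76 = 2.718 V.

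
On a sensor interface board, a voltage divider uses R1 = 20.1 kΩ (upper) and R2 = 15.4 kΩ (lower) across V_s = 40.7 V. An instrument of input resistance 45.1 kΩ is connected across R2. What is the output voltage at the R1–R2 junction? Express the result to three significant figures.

V_out ≈ 14.8 V

The load sits in parallel with R2, giving an effective lower resistance R2' = R2·R_L/(R2+R_L) = 11.48 kΩ.
Voltage divider with the loaded lower leg: V_out = 40.7 × 11.48/(20.1 + 11.48) = 40.7 × 0.3635 = 14.80 V.
(Unloaded it would be 17.7 V; the load pulls it down.)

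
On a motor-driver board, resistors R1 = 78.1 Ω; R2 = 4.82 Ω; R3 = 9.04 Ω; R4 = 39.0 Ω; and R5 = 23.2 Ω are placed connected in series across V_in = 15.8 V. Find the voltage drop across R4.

V ≈ 4.00 V

Total series resistance ΣR = 78.1 + 4.82 + 9.04 + 39.0 + 23.2 = 154.2 Ω.
By the voltage-divider rule, V = 15.8 × 39.00/154.2 = 3.997 V.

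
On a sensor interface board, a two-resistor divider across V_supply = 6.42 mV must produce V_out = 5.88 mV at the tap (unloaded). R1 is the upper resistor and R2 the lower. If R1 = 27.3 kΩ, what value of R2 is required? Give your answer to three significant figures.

The divider ratio is R2/(R1+R2) = 5.88/6.42 = 0.9159.
So R2 = R1 · V_out/(V_supply − V_out) = 27.3 × 5.88/(6.42 − 5.88) = 27.3 × 10.89 = 297.3 kΩ.

R2 ≈ 297 kΩ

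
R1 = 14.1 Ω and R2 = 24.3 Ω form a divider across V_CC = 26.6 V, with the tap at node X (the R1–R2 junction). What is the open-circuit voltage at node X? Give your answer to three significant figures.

V_th ≈ 16.8 V

Open-circuit (no load on X): V_th = V_CC · R2/(R1 + R2) = 26.6 × 24.3/(14.10 + 24.3) = 16.83 V.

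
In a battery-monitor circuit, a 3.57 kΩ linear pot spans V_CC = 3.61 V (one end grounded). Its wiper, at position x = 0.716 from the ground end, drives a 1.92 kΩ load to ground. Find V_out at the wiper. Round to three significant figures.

V_out ≈ 1.88 V

The pot divides into 1.014 kΩ above the wiper and 2.556 kΩ below.
(x·R_p) ‖ R_L = 1.096 kΩ.
Loaded-divider output: V_out = 3.61 × 0.5196 = 1.876 V.
(Unloaded: V_out = x·V_CC = 2.58 V.)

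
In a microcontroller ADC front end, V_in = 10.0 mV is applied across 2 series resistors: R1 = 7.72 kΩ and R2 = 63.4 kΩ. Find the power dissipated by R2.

The common current is I = 10.0/71.12 = 0.1406 µA.
P = I²R = 0.01977 × 63.4 = 1.253 nW.

P ≈ 1.25 nW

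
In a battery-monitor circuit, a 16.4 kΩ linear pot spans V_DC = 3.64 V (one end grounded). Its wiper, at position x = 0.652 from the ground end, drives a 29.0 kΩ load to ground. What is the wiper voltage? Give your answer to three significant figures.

V_out ≈ 2.10 V

Lower segment x·R_p = 10.69 kΩ; upper segment (1−x)·R_p = 5.707 kΩ.
Lower segment in parallel with the load: 10.69 ‖ 29.0 = 7.812 kΩ.
V_out = 3.64 × 7.812/(5.707 + 7.812) = 2.103 V.
(Unloaded: V_out = x·V_DC = 2.37 V.)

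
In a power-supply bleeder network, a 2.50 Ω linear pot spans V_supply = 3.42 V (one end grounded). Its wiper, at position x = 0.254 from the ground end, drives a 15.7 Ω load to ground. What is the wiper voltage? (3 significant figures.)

V_out ≈ 0.843 V

Split the track: R_lower = x·R_p = 0.6350 Ω, R_upper = (1−x)·R_p = 1.865 Ω.
R_L loads the lower segment: effective lower R = 0.6103 Ω.
V_out = 3.42 × 0.6103/(1.865 + 0.6103) = 0.8432 V.
(Unloaded: V_out = x·V_supply = 0.869 V.)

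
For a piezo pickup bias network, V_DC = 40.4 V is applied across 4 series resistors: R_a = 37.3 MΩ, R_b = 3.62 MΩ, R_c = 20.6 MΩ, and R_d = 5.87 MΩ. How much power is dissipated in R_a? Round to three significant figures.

P ≈ 13.4 µW

Series current I = V_DC/ΣR = 40.4/67.39 = 0.5995 µA.
P = I²R = 0.3594 × 37.3 = 13.41 µW.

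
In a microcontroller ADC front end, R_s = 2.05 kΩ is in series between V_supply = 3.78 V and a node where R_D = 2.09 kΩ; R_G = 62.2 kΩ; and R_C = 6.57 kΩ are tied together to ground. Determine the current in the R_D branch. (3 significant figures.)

Equivalent of the parallel group: R_p = 1.546 kΩ.
Node voltage V_A = V_supply · R_p/(R_s + R_p) = 3.78 × 0.4300 = 1.625 V.
Branch current I = V_A/R_D = 1.625/2.09 = 0.7776 mA.

I ≈ 0.778 mA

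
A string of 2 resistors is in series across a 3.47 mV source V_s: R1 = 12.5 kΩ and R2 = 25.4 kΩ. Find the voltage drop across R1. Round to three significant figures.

V ≈ 1.14 mV

Series total: ΣR = 12.5 + 25.4 = 37.90 kΩ.
Voltage divider: V = V_s · (12.50 / 37.90) = 3.47 × 0.3298 = 1.144 mV.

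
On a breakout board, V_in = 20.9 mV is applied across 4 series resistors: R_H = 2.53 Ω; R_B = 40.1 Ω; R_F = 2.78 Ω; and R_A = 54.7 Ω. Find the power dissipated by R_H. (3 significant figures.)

ΣR = 100.1 Ω → I = 20.9/100.1 = 0.2088 mA.
P = I²R = 0.04359 × 2.53 = 0.1103 µW.

P ≈ 0.110 µW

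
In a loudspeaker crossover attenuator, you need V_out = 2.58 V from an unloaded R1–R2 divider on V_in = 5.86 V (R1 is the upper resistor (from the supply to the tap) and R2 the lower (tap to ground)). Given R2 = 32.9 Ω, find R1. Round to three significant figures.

R1 ≈ 41.8 Ω

The divider ratio is R2/(R1+R2) = 2.58/5.86 = 0.4403.
So R1 = R2 · (V_in/V_out − 1) = 32.9 × (5.86/2.58 − 1) = 32.9 × 1.271 = 41.83 Ω.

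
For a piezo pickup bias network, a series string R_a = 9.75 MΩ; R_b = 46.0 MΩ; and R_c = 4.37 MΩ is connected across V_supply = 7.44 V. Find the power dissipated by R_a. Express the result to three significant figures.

P ≈ 0.149 µW

The common current is I = 7.44/60.12 = 0.1238 µA.
P = I²R = 0.01531 × 9.75 = 0.1493 µW.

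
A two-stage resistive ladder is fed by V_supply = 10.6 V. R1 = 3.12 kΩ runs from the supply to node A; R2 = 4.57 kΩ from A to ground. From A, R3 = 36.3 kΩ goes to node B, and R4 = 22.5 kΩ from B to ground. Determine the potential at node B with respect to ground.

V_B ≈ 2.34 V

Looking into the second stage from A: R3 + R4 = 58.80 kΩ appears in parallel with R2.
R2 ‖ (R3+R4) = 4.240 kΩ.
First divider: V_A = V_supply · 4.240/(3.12 + 4.240) = 6.107 V.
V_B = V_A × 0.3827 = 2.337 V.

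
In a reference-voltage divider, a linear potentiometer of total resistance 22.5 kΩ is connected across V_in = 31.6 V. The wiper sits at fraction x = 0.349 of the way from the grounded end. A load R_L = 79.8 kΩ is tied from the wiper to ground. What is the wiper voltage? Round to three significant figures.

V_out ≈ 10.4 V

Split the track: R_lower = x·R_p = 7.852 kΩ, R_upper = (1−x)·R_p = 14.65 kΩ.
Lower segment in parallel with the load: 7.852 ‖ 79.8 = 7.149 kΩ.
Loaded-divider output: V_out = 31.6 × 0.3280 = 10.36 V.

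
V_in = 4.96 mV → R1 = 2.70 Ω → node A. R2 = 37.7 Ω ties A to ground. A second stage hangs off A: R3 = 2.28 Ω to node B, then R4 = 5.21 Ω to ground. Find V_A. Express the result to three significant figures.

V_A ≈ 3.46 mV

Looking into the second stage from A: R3 + R4 = 7.490 Ω appears in parallel with R2.
R2 ‖ (R3+R4) = 6.249 Ω.
So V_A = 4.96 × 0.6983 = 3.463 mV.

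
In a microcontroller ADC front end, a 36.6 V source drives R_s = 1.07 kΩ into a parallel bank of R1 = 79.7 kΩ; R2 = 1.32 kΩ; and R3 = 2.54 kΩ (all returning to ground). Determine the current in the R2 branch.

Equivalent of the parallel group: R_p = 0.8592 kΩ.
V_A = 36.6 × 0.8592/1.929 = 16.30 V.
Branch current I = V_A/R2 = 16.30/1.32 = 12.35 mA.

I ≈ 12.3 mA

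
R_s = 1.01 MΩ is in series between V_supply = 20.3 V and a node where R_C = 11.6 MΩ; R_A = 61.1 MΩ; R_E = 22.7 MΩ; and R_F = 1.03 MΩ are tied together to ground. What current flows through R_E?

I ≈ 0.420 µA

Parallel bank: R_p = 1/(1/11.6 + 1/61.1 + 1/22.7 + 1/1.03) = 0.8949 MΩ.
Node voltage V_A = V_supply · R_p/(R_s + R_p) = 20.3 × 0.4698 = 9.536 V.
I(R_E) = V_A / R_E = 9.536/22.7 = 0.4201 µA.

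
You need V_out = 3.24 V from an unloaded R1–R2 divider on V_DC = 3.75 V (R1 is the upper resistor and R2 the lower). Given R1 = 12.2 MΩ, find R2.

The divider ratio is R2/(R1+R2) = 3.24/3.75 = 0.8640.
R2 = R1 · 0.8640/(1 − 0.8640) = 77.51 MΩ.

R2 ≈ 77.5 MΩ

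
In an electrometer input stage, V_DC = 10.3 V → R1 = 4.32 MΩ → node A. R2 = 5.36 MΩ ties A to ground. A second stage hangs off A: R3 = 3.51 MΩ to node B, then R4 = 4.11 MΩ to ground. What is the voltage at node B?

V_B ≈ 2.34 V

Looking into the second stage from A: R3 + R4 = 7.620 MΩ appears in parallel with R2.
Effective lower resistance at A: R2 ‖ 7.620 = 3.147 MΩ.
So V_A = 10.3 × 0.4214 = 4.341 V.
Then the unloaded second divider: V_B = V_A × R4/(R3+R4) = 4.341 × 0.5394 = 2.341 V.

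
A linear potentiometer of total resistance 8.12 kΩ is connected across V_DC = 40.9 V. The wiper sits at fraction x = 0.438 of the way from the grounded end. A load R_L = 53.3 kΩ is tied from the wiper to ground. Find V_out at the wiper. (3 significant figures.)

V_out ≈ 17.3 V

Split the track: R_lower = x·R_p = 3.557 kΩ, R_upper = (1−x)·R_p = 4.563 kΩ.
(x·R_p) ‖ R_L = 3.334 kΩ.
Loaded-divider output: V_out = 40.9 × 0.4222 = 17.27 V.
(Unloaded: V_out = x·V_DC = 17.9 V.)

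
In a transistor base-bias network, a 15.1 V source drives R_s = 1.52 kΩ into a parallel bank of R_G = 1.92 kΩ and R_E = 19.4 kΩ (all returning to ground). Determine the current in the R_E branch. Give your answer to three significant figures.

I ≈ 0.416 mA

Equivalent of the parallel group: R_p = 1.747 kΩ.
V_A by voltage divider: V_A = 15.1 × 1.747/(1.52 + 1.747) = 8.075 V.
I(R_E) = V_A / R_E = 8.075/19.4 = 0.4162 mA.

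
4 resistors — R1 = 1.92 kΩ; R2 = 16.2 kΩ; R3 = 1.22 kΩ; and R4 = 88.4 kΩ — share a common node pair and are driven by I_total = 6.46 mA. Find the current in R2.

Conductances: ΣG = 1/1.92 + 1/16.2 + 1/1.22 + 1/88.4 = 1.414 (1/kΩ).
By the current-divider rule, I = I_total · G_k/ΣG = 6.46 × 0.04367 = 0.2821 mA.

I ≈ 0.282 mA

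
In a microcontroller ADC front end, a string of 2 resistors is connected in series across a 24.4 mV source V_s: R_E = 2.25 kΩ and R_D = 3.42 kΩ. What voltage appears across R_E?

ΣR = 2.25 + 3.42 = 5.670 kΩ.
Voltage divider: V = V_s · (2.250 / 5.670) = 24.4 × 0.3968 = 9.683 mV.

V ≈ 9.68 mV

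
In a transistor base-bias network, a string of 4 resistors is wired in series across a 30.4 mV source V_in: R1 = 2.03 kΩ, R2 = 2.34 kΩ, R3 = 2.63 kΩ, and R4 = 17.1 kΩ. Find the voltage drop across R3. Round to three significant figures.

Total series resistance ΣR = 2.03 + 2.34 + 2.63 + 17.1 = 24.10 kΩ.
V = V_in · R/ΣR = 30.4 × 0.1091 = 3.318 mV.

V ≈ 3.32 mV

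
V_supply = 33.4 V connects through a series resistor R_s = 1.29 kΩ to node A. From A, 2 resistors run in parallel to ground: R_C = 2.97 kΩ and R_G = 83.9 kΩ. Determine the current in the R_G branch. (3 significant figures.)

I ≈ 0.275 mA

Parallel bank: R_p = 1/(1/2.97 + 1/83.9) = 2.868 kΩ.
V_A by voltage divider: V_A = 33.4 × 2.868/(1.29 + 2.868) = 23.04 V.
Branch current I = V_A/R_G = 23.04/83.9 = 0.2746 mA.
(Check via current divider: I_total = 8.032 mA; share G_k/ΣG = 0.03419 → same result.)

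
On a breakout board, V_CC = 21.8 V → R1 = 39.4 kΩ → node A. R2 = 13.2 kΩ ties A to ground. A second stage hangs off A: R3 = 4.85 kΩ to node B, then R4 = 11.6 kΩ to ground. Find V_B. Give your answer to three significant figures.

Looking into the second stage from A: R3 + R4 = 16.45 kΩ appears in parallel with R2.
Effective lower resistance at A: R2 ‖ 16.45 = 7.323 kΩ.
First divider: V_A = V_CC · 7.323/(39.4 + 7.323) = 3.417 V.
V_B = V_A × 0.7052 = 2.410 V.

V_B ≈ 2.41 V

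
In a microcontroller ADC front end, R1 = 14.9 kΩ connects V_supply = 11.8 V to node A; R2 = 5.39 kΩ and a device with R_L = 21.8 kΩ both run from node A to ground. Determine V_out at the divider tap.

The load sits in parallel with R2, giving an effective lower resistance R2' = R2·R_L/(R2+R_L) = 4.322 kΩ.
Voltage divider with the loaded lower leg: V_out = 11.8 × 4.322/(14.9 + 4.322) = 11.8 × 0.2248 = 2.653 V.
(Unloaded it would be 3.13 V; the load pulls it down.)

V_out ≈ 2.65 V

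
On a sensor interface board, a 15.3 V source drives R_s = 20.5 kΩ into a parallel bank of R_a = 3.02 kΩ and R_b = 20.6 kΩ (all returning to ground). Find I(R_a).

Combine the parallel branches: R_p = (1/3.02 + 1/20.6)⁻¹ = 2.634 kΩ.
V_A by voltage divider: V_A = 15.3 × 2.634/(20.5 + 2.634) = 1.742 V.
I(R_a) = V_A / R_a = 1.742/3.02 = 0.5768 mA.
(Check via current divider: I_total = 0.6614 mA; share G_k/ΣG = 0.8721 → same result.)

I ≈ 0.577 mA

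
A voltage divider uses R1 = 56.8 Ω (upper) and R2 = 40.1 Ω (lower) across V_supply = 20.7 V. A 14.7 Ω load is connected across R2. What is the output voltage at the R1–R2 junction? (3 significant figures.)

R2 ‖ R_L = (40.1 × 14.7)/(40.1 + 14.7) = 10.76 Ω.
Then V_out = V_supply · R2'/(R1 + R2') = 20.7 × 10.76/67.56 = 3.296 V.
(Unloaded it would be 8.57 V; the load pulls it down.)

V_out ≈ 3.30 V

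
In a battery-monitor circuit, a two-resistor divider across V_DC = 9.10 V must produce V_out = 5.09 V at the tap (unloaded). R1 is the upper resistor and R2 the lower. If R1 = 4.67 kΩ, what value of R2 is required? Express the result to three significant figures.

The divider ratio is R2/(R1+R2) = 5.09/9.10 = 0.5593.
R2 = R1 · 0.5593/(1 − 0.5593) = 5.928 kΩ.

R2 ≈ 5.93 kΩ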